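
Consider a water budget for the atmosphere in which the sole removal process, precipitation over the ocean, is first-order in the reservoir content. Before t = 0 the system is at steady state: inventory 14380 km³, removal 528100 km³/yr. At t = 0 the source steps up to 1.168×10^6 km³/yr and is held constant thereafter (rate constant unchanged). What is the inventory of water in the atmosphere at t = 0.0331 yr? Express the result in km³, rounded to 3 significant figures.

26600 km³

The sink rate constant is k = F₀/M₀ = 528100/14380 = 36.72 yr⁻¹.
Solving dM/dt = F₁ − kM with M(0) = M₀ gives M(t) = F₁/k + (M₀ − F₁/k)·e^(−kt).
F₁/k = 1.168×10^6/36.72 = 31804 km³; kt = 36.72 × 0.0331 = 1.216, e^(−kt) = 0.2965.
M(0.0331) = 31804 + (14380 − 31804) × 0.2965 = 31804 − 5167 = 26637 km³.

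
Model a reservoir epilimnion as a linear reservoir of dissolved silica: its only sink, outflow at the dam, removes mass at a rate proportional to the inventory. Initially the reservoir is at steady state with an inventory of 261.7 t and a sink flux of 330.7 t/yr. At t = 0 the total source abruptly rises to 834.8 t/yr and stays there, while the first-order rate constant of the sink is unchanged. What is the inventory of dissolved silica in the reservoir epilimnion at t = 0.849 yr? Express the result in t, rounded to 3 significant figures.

524 t

The sink rate constant is k = F₀/M₀ = 330.7/261.7 = 1.264 yr⁻¹.
Solving dM/dt = F₁ − kM with M(0) = M₀ gives M(t) = F₁/k + (M₀ − F₁/k)·e^(−kt).
F₁/k = 834.8/1.264 = 660.62 t; kt = 1.264 × 0.849 = 1.073, e^(−kt) = 0.3420.
M(0.849) = 660.62 + (261.7 − 660.62) × 0.3420 = 660.62 − 136.4 = 524.18 t.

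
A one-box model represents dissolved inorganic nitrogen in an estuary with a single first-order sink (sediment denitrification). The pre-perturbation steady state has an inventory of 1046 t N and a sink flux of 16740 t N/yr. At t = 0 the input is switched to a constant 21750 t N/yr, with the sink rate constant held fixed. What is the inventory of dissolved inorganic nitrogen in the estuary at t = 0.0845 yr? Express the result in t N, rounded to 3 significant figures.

1280 t N

τ = M₀/F₀ = 1046/16740 = 0.06249 yr; rate constant k = 1/τ.
New steady state M_∞ = F₁/k = F₁·τ = 21750 × 0.06249 = 1359.1 t N.
M(t) = M_∞ + (M₀ − M_∞)·e^(−t/τ); t/τ = 0.0845/0.06249 = 1.352, so e^(−t/τ) = 0.2586.
M(t) = 1359.1 − 313.1 × 0.2586 = 1278.1 t N.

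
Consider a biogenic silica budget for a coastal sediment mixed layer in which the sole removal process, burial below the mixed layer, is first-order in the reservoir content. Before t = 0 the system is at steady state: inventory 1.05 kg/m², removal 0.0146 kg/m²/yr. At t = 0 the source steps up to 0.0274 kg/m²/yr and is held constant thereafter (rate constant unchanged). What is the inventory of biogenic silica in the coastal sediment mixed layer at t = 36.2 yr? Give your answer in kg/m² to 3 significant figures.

1.41 kg/m²

Residence time τ = M₀/F₀ = 71.92 yr. The eventual steady state is M_∞ = M₀·(F₁/F₀) = 1.05 × 0.0274/0.0146 = 1.9705 kg/m².
The anomaly ΔM(t) = M(t) − M_∞ decays as ΔM₀·e^(−t/τ) with ΔM₀ = 1.05 − 1.9705 = −0.9205 kg/m².
At t = 36.2 yr, e^(−t/τ) = e^(−0.5034) = 0.6045, so ΔM = −0.5565 kg/m² and M = 1.9705 − 0.5565 = 1.4141 kg/m².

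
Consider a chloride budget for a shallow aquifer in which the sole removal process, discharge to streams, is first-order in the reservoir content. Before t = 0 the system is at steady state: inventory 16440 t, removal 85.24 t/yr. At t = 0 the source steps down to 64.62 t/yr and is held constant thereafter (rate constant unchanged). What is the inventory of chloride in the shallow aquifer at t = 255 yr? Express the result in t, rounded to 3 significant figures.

13500 t

τ = M₀/F₀ = 16440/85.24 = 192.9 yr; rate constant k = 1/τ.
New steady state M_∞ = F₁/k = F₁·τ = 64.62 × 192.9 = 12463 t.
M(t) = M_∞ + (M₀ − M_∞)·e^(−t/τ); t/τ = 255/192.9 = 1.322, so e^(−t/τ) = 0.2666.
M(t) = 12463 + 3977 × 0.2666 = 13523 t.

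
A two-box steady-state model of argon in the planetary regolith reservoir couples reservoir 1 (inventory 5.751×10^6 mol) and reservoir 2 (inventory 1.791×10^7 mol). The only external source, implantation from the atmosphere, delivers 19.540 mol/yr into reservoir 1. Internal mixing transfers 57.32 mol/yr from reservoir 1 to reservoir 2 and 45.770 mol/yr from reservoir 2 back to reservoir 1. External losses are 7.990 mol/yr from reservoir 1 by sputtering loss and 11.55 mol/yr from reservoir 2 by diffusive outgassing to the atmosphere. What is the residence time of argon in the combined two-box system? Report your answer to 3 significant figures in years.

Treat the two boxes together as one reservoir: the mixing fluxes between them are internal recycling, so τ = ΣM / Σ(external losses).
M_total = 5.751×10^6 + 1.791×10^7 = 2.3661×10^7 mol.
ΣF_external_out = 7.990 + 11.55 = 19.540 mol/yr.
τ = M_total / ΣF_ext = 2.3661×10^7 / 19.540 = 1.211×10^6 yr.

1.21×10^6 yr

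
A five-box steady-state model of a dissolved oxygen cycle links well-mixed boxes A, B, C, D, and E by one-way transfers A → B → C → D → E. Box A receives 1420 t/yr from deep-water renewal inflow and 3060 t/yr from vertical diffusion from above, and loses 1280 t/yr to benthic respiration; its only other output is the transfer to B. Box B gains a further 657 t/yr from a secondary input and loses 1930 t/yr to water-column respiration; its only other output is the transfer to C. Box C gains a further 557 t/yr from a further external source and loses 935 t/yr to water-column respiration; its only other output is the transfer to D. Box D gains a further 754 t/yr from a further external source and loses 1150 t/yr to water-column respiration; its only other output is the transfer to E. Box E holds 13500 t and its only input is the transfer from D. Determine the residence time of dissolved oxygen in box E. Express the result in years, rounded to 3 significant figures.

Box A: F(A→B) = (1420 + 3060) − 1280 = 3200.0 t/yr.
Box B: F(B→C) = (3200.0 + 657) − 1930 = 1927.0 t/yr.
Box C: F(C→D) = (1927.0 + 557) − 935 = 1549.0 t/yr.
Box D: F(D→E) = (1549.0 + 754) − 1150 = 1153.0 t/yr.
Box E throughput = its input = 1153.0 t/yr; τ = 13500 / 1153.0 = 11.71 yr.

11.7 yr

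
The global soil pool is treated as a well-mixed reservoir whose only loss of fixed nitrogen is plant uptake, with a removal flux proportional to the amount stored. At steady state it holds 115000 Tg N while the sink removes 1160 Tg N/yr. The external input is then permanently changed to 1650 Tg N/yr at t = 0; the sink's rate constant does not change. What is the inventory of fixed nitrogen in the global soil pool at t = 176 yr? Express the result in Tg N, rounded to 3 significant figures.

τ = M₀/F₀ = 115000/1160 = 99.14 yr; rate constant k = 1/τ.
New steady state M_∞ = F₁/k = F₁·τ = 1650 × 99.14 = 163580 Tg N.
M(t) = M_∞ + (M₀ − M_∞)·e^(−t/τ); t/τ = 176/99.14 = 1.775, so e^(−t/τ) = 0.1694.
M(t) = 163580 − 48580 × 0.1694 = 155350 Tg N.

155000 Tg N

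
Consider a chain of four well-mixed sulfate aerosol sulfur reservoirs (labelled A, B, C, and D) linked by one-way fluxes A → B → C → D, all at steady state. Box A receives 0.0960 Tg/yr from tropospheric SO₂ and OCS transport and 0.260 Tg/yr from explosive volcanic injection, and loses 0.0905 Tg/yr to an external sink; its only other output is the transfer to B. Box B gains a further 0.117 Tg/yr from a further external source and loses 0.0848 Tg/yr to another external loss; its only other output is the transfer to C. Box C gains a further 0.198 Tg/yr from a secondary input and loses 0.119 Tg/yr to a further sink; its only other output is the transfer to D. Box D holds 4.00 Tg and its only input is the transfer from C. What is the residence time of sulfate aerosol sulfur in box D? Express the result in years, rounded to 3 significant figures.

Box A: F(A→B) = (0.0960 + 0.260) − 0.0905 = 0.26550 Tg/yr.
Box B: F(B→C) = (0.26550 + 0.117) − 0.0848 = 0.29770 Tg/yr.
Box C: F(C→D) = (0.29770 + 0.198) − 0.119 = 0.37670 Tg/yr.
Box D throughput = its input = 0.37670 Tg/yr; τ = 4.00 / 0.37670 = 10.62 yr.

10.6 yr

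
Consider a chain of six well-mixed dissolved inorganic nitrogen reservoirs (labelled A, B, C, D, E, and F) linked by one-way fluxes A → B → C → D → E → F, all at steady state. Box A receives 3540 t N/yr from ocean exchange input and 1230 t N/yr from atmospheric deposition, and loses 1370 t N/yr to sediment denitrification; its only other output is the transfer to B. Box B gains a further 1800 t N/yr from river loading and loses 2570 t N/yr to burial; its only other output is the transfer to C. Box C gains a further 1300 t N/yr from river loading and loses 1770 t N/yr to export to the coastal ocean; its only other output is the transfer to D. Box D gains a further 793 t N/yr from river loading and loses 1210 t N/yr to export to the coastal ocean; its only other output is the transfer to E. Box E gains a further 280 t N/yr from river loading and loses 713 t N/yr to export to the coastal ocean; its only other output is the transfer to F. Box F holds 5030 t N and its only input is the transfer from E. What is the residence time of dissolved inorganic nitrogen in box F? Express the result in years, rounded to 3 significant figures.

3.84 yr

Box A: F(A→B) = (3540 + 1230) − 1370 = 3400.0 t N/yr.
Box B: F(B→C) = (3400.0 + 1800) − 2570 = 2630.0 t N/yr.
Box C: F(C→D) = (2630.0 + 1300) − 1770 = 2160.0 t N/yr.
Box D: F(D→E) = (2160.0 + 793) − 1210 = 1743.0 t N/yr.
Box E: F(E→F) = (1743.0 + 280) − 713 = 1310.0 t N/yr.
Box F throughput = its input = 1310.0 t N/yr; τ = 5030 / 1310.0 = 3.840 yr.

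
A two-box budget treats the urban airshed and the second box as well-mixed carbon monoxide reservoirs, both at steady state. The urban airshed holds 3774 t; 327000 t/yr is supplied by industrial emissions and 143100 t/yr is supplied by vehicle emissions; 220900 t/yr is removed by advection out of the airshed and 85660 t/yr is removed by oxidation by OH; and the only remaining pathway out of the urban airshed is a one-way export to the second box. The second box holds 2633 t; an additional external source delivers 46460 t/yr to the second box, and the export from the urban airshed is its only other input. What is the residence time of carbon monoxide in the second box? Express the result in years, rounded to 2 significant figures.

Balance the urban airshed: ΣF_in = 327000 + 143100 = 470100 t/yr.
Export to the second box = ΣF_in − (220900 + 85660) = 163540 t/yr.
Total input to the second box = 163540 + 46460 = 210000 t/yr; at steady state this equals its total output.
τ = M / F = 2633 / 210000 = 0.01254 yr.

0.013 yr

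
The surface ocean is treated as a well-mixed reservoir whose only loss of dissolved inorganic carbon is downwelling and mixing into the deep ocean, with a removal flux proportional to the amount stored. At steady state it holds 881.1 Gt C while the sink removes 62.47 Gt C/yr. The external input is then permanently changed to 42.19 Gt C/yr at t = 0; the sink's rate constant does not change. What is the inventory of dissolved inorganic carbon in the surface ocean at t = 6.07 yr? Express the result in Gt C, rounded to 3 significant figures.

781 Gt C

Residence time τ = M₀/F₀ = 14.10 yr. The eventual steady state is M_∞ = M₀·(F₁/F₀) = 881.1 × 42.19/62.47 = 595.06 Gt C.
The anomaly ΔM(t) = M(t) − M_∞ decays as ΔM₀·e^(−t/τ) with ΔM₀ = 881.1 − 595.06 = 286.0 Gt C.
At t = 6.07 yr, e^(−t/τ) = e^(−0.4304) = 0.6503, so ΔM = 186.0 Gt C and M = 595.06 + 186.0 = 781.07 Gt C.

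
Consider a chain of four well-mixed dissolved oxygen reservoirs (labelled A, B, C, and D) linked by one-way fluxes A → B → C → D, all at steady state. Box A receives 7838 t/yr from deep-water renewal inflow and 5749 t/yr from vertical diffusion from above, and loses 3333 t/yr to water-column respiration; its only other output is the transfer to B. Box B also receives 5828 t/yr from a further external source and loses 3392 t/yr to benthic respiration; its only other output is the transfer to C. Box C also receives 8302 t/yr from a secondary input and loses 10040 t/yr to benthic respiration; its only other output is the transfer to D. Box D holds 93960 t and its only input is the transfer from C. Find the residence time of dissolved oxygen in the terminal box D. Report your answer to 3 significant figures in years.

Box A: F(A→B) = (7838 + 5749) − 3333 = 10254 t/yr.
Box B: F(B→C) = (10254 + 5828) − 3392 = 12690 t/yr.
Box C: F(C→D) = (12690 + 8302) − 10040 = 10952 t/yr.
Box D throughput = its input = 10952 t/yr; τ = 93960 / 10952 = 8.579 yr.

8.58 yr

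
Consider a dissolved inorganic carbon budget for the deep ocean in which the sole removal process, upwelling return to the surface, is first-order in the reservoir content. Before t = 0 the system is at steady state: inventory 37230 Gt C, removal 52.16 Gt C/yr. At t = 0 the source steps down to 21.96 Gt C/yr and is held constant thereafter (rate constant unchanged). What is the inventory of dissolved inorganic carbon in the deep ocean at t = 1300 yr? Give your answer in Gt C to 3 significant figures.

19200 Gt C

Residence time τ = M₀/F₀ = 713.8 yr. The eventual steady state is M_∞ = M₀·(F₁/F₀) = 37230 × 21.96/52.16 = 15674 Gt C.
The anomaly ΔM(t) = M(t) − M_∞ decays as ΔM₀·e^(−t/τ) with ΔM₀ = 37230 − 15674 = 21560 Gt C.
At t = 1300 yr, e^(−t/τ) = e^(−1.821) = 0.1618, so ΔM = 3488 Gt C and M = 15674 + 3488 = 19162 Gt C.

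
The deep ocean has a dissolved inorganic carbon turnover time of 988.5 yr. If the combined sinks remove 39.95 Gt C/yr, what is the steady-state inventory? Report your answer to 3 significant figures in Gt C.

τ = M/F ⇒ M = τ × F = 988.5 × 39.95 = 39490 Gt C.

39500 Gt C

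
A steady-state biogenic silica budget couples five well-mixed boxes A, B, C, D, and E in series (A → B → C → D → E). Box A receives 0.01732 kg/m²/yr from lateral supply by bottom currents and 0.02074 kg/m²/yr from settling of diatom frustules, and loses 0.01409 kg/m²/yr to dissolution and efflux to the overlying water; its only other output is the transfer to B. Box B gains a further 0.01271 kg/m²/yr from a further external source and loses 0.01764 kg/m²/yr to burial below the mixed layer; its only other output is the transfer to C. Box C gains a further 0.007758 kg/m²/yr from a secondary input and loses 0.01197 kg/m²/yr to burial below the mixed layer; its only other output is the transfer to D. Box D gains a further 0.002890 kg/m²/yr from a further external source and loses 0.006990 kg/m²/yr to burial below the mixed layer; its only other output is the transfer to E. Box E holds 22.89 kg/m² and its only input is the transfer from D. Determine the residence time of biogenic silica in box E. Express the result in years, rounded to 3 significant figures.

Box A: F(A→B) = (0.01732 + 0.02074) − 0.01409 = 0.023970 kg/m²/yr.
Box B: F(B→C) = (0.023970 + 0.01271) − 0.01764 = 0.019040 kg/m²/yr.
Box C: F(C→D) = (0.019040 + 0.007758) − 0.01197 = 0.014828 kg/m²/yr.
Box D: F(D→E) = (0.014828 + 0.002890) − 0.006990 = 0.010728 kg/m²/yr.
Box E throughput = its input = 0.010728 kg/m²/yr; τ = 22.89 / 0.010728 = 2134 yr.

2130 yr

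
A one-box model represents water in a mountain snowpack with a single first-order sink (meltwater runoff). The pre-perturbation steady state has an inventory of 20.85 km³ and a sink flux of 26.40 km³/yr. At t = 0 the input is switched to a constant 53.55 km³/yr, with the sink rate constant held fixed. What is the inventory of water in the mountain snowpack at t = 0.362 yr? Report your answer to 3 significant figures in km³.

The sink rate constant is k = F₀/M₀ = 26.40/20.85 = 1.266 yr⁻¹.
Solving dM/dt = F₁ − kM with M(0) = M₀ gives M(t) = F₁/k + (M₀ − F₁/k)·e^(−kt).
F₁/k = 53.55/1.266 = 42.292 km³; kt = 1.266 × 0.362 = 0.4584, e^(−kt) = 0.6323.
M(0.362) = 42.292 + (20.85 − 42.292) × 0.6323 = 42.292 − 13.56 = 28.734 km³.

28.7 km³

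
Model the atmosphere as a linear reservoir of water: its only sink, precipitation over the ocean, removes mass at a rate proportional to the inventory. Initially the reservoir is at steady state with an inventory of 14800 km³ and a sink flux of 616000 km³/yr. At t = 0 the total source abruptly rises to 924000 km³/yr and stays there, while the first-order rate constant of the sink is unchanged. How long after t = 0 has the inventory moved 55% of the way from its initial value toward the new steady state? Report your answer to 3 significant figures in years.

0.0192 yr

τ = M₀/F₀ = 14800/616000 = 0.02403 yr.
The remaining gap fraction is e^(−t/τ); 55% covered ⇒ e^(−t/τ) = 0.450.
t = −τ ln(0.450) = 0.02403 × 0.7985 = 0.01918 yr.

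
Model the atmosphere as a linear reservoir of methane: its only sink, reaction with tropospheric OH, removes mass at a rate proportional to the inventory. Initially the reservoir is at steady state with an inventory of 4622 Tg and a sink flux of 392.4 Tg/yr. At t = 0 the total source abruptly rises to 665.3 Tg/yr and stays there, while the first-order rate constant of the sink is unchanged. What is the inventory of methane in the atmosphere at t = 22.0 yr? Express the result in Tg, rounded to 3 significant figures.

τ = M₀/F₀ = 4622/392.4 = 11.78 yr; rate constant k = 1/τ.
New steady state M_∞ = F₁/k = F₁·τ = 665.3 × 11.78 = 7836.4 Tg.
M(t) = M_∞ + (M₀ − M_∞)·e^(−t/τ); t/τ = 22.0/11.78 = 1.868, so e^(−t/τ) = 0.1545.
M(t) = 7836.4 − 3214 × 0.1545 = 7339.9 Tg.

7340 Tg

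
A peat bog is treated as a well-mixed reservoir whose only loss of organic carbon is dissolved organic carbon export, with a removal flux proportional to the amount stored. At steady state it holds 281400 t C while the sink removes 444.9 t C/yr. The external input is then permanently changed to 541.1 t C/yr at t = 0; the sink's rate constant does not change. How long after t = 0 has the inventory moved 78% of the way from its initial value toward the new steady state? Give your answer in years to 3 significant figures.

958 yr

τ = M₀/F₀ = 281400/444.9 = 632.5 yr.
The remaining gap fraction is e^(−t/τ); 78% covered ⇒ e^(−t/τ) = 0.220.
t = −τ ln(0.220) = 632.5 × 1.514 = 957.7 yr.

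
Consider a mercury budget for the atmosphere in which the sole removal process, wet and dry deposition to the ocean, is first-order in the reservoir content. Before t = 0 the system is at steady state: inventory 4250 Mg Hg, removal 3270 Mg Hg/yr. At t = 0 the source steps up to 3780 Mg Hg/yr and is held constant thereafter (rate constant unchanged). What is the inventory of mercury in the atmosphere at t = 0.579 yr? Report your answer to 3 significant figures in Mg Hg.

4490 Mg Hg

τ = M₀/F₀ = 4250/3270 = 1.300 yr; rate constant k = 1/τ.
New steady state M_∞ = F₁/k = F₁·τ = 3780 × 1.300 = 4912.8 Mg Hg.
M(t) = M_∞ + (M₀ − M_∞)·e^(−t/τ); t/τ = 0.579/1.300 = 0.4455, so e^(−t/τ) = 0.6405.
M(t) = 4912.8 − 662.8 × 0.6405 = 4488.3 Mg Hg.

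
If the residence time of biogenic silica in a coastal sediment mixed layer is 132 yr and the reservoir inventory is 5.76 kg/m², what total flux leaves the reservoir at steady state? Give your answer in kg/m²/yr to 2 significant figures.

0.044 kg/m²/yr

F = M / τ = 5.76 / 132 = 0.04364 kg/m²/yr.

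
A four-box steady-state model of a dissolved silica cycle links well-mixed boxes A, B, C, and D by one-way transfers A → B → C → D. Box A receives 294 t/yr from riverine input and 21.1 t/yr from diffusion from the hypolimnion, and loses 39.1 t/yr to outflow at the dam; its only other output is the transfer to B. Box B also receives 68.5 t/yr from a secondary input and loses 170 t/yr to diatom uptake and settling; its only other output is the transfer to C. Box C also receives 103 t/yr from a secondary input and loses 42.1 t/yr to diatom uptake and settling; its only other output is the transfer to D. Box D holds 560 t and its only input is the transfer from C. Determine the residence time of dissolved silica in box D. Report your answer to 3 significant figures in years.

2.38 yr

Box A: F(A→B) = (294 + 21.1) − 39.1 = 276.00 t/yr.
Box B: F(B→C) = (276.00 + 68.5) − 170 = 174.50 t/yr.
Box C: F(C→D) = (174.50 + 103) − 42.1 = 235.40 t/yr.
Box D throughput = its input = 235.40 t/yr; τ = 560 / 235.40 = 2.379 yr.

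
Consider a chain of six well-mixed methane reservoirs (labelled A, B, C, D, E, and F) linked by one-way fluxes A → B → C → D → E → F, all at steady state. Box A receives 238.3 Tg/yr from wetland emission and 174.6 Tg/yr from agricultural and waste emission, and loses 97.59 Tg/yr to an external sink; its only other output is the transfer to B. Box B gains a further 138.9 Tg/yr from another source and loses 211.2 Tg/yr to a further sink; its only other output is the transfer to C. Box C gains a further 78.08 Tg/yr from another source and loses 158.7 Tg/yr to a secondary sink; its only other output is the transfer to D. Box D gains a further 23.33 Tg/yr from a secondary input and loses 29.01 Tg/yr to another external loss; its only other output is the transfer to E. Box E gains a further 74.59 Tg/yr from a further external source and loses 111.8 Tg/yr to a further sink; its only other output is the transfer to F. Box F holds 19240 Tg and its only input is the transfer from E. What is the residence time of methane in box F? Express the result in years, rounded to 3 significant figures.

161 yr

Box A: F(A→B) = (238.3 + 174.6) − 97.59 = 315.31 Tg/yr.
Box B: F(B→C) = (315.31 + 138.9) − 211.2 = 243.01 Tg/yr.
Box C: F(C→D) = (243.01 + 78.08) − 158.7 = 162.39 Tg/yr.
Box D: F(D→E) = (162.39 + 23.33) − 29.01 = 156.71 Tg/yr.
Box E: F(E→F) = (156.71 + 74.59) − 111.8 = 119.50 Tg/yr.
Box F throughput = its input = 119.50 Tg/yr; τ = 19240 / 119.50 = 161.0 yr.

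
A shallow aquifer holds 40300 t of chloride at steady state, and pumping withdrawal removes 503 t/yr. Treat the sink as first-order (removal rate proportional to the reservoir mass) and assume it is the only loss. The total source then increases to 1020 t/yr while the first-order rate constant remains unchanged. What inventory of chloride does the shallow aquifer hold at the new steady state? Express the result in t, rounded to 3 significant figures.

Rate constant k = F/M = 503 / 40300 = 0.01248 yr⁻¹.
At the new steady state, source = k·M_new ⇒ M_new = 1020 / 0.01248 = 81720 t.
(Equivalently M_new = M × F_new/F_old = 40300 × 1020/503.)

81700 t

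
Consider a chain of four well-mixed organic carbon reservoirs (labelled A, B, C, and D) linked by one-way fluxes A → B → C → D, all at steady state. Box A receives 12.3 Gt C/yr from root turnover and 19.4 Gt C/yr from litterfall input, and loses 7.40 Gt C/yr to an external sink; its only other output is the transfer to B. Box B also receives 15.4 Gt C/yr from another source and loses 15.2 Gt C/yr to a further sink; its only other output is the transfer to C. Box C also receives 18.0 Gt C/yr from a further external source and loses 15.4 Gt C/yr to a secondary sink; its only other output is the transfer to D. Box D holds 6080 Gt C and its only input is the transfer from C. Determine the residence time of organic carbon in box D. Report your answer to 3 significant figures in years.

Box A: F(A→B) = (12.3 + 19.4) − 7.40 = 24.300 Gt C/yr.
Box B: F(B→C) = (24.300 + 15.4) − 15.2 = 24.500 Gt C/yr.
Box C: F(C→D) = (24.500 + 18.0) − 15.4 = 27.100 Gt C/yr.
Box D throughput = its input = 27.100 Gt C/yr; τ = 6080 / 27.100 = 224.4 yr.

224 yr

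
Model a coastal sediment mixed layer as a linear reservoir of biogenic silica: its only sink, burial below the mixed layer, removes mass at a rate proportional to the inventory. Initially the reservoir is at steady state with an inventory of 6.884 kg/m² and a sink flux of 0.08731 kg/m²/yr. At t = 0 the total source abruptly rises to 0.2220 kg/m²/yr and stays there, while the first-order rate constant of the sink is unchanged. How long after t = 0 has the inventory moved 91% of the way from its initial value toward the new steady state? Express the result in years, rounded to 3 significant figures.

190 yr

τ = M₀/F₀ = 6.884/0.08731 = 78.85 yr.
The remaining gap fraction is e^(−t/τ); 91% covered ⇒ e^(−t/τ) = 0.0900.
t = −τ ln(0.0900) = 78.85 × 2.408 = 189.9 yr.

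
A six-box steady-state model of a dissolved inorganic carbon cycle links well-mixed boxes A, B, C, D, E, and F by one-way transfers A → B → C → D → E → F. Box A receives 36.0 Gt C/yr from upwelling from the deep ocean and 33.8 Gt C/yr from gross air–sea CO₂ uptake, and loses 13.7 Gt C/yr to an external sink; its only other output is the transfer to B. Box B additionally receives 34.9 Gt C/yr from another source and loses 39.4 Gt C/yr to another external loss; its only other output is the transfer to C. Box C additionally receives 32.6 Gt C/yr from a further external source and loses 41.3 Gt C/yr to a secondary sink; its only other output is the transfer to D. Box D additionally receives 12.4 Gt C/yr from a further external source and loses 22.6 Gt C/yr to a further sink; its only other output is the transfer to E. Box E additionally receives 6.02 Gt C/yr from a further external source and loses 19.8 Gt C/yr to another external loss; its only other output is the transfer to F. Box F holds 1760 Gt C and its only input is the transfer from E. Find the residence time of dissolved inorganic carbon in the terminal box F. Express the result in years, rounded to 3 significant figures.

Box A: F(A→B) = (36.0 + 33.8) − 13.7 = 56.100 Gt C/yr.
Box B: F(B→C) = (56.100 + 34.9) − 39.4 = 51.600 Gt C/yr.
Box C: F(C→D) = (51.600 + 32.6) − 41.3 = 42.900 Gt C/yr.
Box D: F(D→E) = (42.900 + 12.4) − 22.6 = 32.700 Gt C/yr.
Box E: F(E→F) = (32.700 + 6.02) − 19.8 = 18.920 Gt C/yr.
Box F throughput = its input = 18.920 Gt C/yr; τ = 1760 / 18.920 = 93.02 yr.

93.0 yr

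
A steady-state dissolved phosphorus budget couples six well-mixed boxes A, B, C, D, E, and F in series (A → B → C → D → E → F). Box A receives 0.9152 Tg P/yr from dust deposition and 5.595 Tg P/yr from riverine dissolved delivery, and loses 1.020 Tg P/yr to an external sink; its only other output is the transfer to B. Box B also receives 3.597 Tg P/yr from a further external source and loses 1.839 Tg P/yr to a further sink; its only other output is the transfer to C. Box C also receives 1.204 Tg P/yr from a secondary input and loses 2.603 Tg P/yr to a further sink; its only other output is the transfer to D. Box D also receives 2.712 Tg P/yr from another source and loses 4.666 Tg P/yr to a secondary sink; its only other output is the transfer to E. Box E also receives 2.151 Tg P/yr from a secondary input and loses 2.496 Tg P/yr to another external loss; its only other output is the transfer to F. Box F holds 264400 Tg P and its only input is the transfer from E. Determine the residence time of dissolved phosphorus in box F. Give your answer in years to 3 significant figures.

Box A: F(A→B) = (0.9152 + 5.595) − 1.020 = 5.4902 Tg P/yr.
Box B: F(B→C) = (5.4902 + 3.597) − 1.839 = 7.2482 Tg P/yr.
Box C: F(C→D) = (7.2482 + 1.204) − 2.603 = 5.8492 Tg P/yr.
Box D: F(D→E) = (5.8492 + 2.712) − 4.666 = 3.8952 Tg P/yr.
Box E: F(E→F) = (3.8952 + 2.151) − 2.496 = 3.5502 Tg P/yr.
Box F throughput = its input = 3.5502 Tg P/yr; τ = 264400 / 3.5502 = 74470 yr.

74500 yr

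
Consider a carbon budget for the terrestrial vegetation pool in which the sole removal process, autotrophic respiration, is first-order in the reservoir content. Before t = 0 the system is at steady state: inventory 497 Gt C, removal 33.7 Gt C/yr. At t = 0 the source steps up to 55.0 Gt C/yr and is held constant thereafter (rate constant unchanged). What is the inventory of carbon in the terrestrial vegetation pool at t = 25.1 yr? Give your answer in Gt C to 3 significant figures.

τ = M₀/F₀ = 497/33.7 = 14.75 yr; rate constant k = 1/τ.
New steady state M_∞ = F₁/k = F₁·τ = 55.0 × 14.75 = 811.13 Gt C.
M(t) = M_∞ + (M₀ − M_∞)·e^(−t/τ); t/τ = 25.1/14.75 = 1.702, so e^(−t/τ) = 0.1823.
M(t) = 811.13 − 314.1 × 0.1823 = 753.85 Gt C.

754 Gt C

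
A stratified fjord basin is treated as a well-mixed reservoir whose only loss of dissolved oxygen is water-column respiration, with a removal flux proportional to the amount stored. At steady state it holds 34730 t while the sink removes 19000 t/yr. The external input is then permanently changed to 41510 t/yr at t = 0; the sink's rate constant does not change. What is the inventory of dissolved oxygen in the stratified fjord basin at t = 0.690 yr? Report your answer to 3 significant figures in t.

The sink rate constant is k = F₀/M₀ = 19000/34730 = 0.5471 yr⁻¹.
Solving dM/dt = F₁ − kM with M(0) = M₀ gives M(t) = F₁/k + (M₀ − F₁/k)·e^(−kt).
F₁/k = 41510/0.5471 = 75876 t; kt = 0.5471 × 0.690 = 0.3775, e^(−kt) = 0.6856.
M(0.690) = 75876 + (34730 − 75876) × 0.6856 = 75876 − 28210 = 47667 t.

47700 t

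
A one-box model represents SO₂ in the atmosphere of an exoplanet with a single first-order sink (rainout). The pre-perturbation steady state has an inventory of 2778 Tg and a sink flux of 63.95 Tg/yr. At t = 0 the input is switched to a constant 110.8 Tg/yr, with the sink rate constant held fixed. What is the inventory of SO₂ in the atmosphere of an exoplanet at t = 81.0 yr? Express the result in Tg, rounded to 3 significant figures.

The sink rate constant is k = F₀/M₀ = 63.95/2778 = 0.02302 yr⁻¹.
Solving dM/dt = F₁ − kM with M(0) = M₀ gives M(t) = F₁/k + (M₀ − F₁/k)·e^(−kt).
F₁/k = 110.8/0.02302 = 4813.2 Tg; kt = 0.02302 × 81.0 = 1.865, e^(−kt) = 0.1550.
M(81.0) = 4813.2 + (2778 − 4813.2) × 0.1550 = 4813.2 − 315.4 = 4497.8 Tg.

4500 Tg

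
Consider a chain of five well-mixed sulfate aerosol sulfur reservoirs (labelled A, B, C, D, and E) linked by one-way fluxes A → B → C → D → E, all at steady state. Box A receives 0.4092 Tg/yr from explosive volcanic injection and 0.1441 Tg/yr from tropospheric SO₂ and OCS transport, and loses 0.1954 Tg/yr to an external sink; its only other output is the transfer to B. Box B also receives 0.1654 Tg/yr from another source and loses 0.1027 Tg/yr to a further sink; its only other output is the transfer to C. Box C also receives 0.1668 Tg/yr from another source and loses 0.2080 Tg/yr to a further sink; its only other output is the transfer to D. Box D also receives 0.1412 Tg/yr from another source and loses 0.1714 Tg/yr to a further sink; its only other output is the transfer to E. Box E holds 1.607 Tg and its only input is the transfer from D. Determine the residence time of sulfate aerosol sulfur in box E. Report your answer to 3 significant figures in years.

4.60 yr

Box A: F(A→B) = (0.4092 + 0.1441) − 0.1954 = 0.35790 Tg/yr.
Box B: F(B→C) = (0.35790 + 0.1654) − 0.1027 = 0.42060 Tg/yr.
Box C: F(C→D) = (0.42060 + 0.1668) − 0.2080 = 0.37940 Tg/yr.
Box D: F(D→E) = (0.37940 + 0.1412) − 0.1714 = 0.34920 Tg/yr.
Box E throughput = its input = 0.34920 Tg/yr; τ = 1.607 / 0.34920 = 4.602 yr.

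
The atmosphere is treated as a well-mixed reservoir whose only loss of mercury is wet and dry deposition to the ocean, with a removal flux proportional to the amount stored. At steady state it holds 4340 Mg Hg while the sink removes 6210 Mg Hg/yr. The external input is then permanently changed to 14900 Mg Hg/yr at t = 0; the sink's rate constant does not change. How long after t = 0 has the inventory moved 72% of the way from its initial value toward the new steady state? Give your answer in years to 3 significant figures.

τ = M₀/F₀ = 4340/6210 = 0.6989 yr.
The remaining gap fraction is e^(−t/τ); 72% covered ⇒ e^(−t/τ) = 0.280.
t = −τ ln(0.280) = 0.6989 × 1.273 = 0.8896 yr.

0.890 yr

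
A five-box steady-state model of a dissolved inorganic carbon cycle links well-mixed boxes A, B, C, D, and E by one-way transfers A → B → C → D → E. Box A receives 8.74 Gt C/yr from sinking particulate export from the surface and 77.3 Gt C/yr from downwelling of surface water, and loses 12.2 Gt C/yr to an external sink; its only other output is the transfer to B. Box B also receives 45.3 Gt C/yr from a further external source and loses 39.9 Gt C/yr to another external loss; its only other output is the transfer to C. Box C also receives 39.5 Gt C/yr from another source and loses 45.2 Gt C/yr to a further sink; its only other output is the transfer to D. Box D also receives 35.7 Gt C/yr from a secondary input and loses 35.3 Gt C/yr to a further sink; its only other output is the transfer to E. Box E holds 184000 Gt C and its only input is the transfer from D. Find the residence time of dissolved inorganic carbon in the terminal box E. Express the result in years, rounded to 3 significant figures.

2490 yr

Box A: F(A→B) = (8.74 + 77.3) − 12.2 = 73.840 Gt C/yr.
Box B: F(B→C) = (73.840 + 45.3) − 39.9 = 79.240 Gt C/yr.
Box C: F(C→D) = (79.240 + 39.5) − 45.2 = 73.540 Gt C/yr.
Box D: F(D→E) = (73.540 + 35.7) − 35.3 = 73.940 Gt C/yr.
Box E throughput = its input = 73.940 Gt C/yr; τ = 184000 / 73.940 = 2489 yr.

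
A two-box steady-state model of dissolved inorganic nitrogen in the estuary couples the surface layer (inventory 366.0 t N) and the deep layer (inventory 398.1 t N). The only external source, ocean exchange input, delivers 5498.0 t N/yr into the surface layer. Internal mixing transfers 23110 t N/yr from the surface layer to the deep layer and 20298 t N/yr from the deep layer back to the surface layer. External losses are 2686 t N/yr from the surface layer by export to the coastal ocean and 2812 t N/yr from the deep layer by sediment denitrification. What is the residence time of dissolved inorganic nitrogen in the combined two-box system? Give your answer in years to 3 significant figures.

0.139 yr

Residence time in the combined system uses the total inventory and the total *external* removal — internal exchanges between the two boxes cancel.
M_total = 366.0 + 398.1 = 764.10 t N.
ΣF_external_out = 2686 + 2812 = 5498.0 t N/yr.
τ = M_total / ΣF_ext = 764.10 / 5498.0 = 0.1390 yr.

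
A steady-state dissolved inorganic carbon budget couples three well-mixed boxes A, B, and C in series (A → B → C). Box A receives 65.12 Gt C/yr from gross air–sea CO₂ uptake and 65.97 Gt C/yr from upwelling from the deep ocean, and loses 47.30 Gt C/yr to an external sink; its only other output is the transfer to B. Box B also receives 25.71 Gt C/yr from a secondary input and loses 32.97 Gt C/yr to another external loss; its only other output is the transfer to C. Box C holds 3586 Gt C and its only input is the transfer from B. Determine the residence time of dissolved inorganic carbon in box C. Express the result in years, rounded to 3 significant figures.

Box A: F(A→B) = (65.12 + 65.97) − 47.30 = 83.790 Gt C/yr.
Box B: F(B→C) = (83.790 + 25.71) − 32.97 = 76.530 Gt C/yr.
Box C throughput = its input = 76.530 Gt C/yr; τ = 3586 / 76.530 = 46.86 yr.

46.9 yr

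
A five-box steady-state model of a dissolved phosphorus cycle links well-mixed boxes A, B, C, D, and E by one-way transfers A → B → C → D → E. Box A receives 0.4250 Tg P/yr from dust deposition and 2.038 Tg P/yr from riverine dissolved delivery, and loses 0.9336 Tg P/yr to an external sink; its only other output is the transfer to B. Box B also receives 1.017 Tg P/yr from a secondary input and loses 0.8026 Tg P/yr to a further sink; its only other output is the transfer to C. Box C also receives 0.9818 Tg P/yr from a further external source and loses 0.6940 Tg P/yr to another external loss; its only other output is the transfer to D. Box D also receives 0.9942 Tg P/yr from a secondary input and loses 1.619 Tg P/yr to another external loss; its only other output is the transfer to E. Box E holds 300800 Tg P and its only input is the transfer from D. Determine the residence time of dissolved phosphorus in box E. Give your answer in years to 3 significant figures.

214000 yr

Box A: F(A→B) = (0.4250 + 2.038) − 0.9336 = 1.5294 Tg P/yr.
Box B: F(B→C) = (1.5294 + 1.017) − 0.8026 = 1.7438 Tg P/yr.
Box C: F(C→D) = (1.7438 + 0.9818) − 0.6940 = 2.0316 Tg P/yr.
Box D: F(D→E) = (2.0316 + 0.9942) − 1.619 = 1.4068 Tg P/yr.
Box E throughput = its input = 1.4068 Tg P/yr; τ = 300800 / 1.4068 = 213800 yr.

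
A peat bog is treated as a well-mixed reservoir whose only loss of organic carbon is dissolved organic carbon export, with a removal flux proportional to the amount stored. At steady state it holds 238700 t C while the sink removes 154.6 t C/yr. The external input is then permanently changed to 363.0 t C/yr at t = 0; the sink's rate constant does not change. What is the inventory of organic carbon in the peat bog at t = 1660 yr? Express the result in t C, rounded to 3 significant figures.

451000 t C

Residence time τ = M₀/F₀ = 1544 yr. The eventual steady state is M_∞ = M₀·(F₁/F₀) = 238700 × 363.0/154.6 = 560470 t C.
The anomaly ΔM(t) = M(t) − M_∞ decays as ΔM₀·e^(−t/τ) with ΔM₀ = 238700 − 560470 = −321800 t C.
At t = 1660 yr, e^(−t/τ) = e^(−1.075) = 0.3412, so ΔM = −109800 t C and M = 560470 − 109800 = 450660 t C.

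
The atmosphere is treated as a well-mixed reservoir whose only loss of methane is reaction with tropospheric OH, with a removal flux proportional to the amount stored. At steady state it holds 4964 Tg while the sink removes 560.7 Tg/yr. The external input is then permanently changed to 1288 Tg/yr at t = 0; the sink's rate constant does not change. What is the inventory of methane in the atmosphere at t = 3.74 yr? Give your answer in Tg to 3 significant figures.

7180 Tg

Residence time τ = M₀/F₀ = 8.853 yr. The eventual steady state is M_∞ = M₀·(F₁/F₀) = 4964 × 1288/560.7 = 11403 Tg.
The anomaly ΔM(t) = M(t) − M_∞ decays as ΔM₀·e^(−t/τ) with ΔM₀ = 4964 − 11403 = −6439 Tg.
At t = 3.74 yr, e^(−t/τ) = e^(−0.4224) = 0.6554, so ΔM = −4220 Tg and M = 11403 − 4220 = 7182.6 Tg.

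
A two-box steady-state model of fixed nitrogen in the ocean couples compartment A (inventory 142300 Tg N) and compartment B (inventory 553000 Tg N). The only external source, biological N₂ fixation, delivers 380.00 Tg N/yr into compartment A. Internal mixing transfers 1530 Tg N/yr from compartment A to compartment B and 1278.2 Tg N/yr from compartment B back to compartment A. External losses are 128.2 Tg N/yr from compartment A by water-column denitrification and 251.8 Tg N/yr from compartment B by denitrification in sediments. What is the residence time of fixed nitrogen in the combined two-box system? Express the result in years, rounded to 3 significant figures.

For the system as a whole, the A↔B exchange is internal and contributes nothing to the throughput; only the external sinks remove mass.
M_total = 142300 + 553000 = 695300 Tg N.
ΣF_external_out = 128.2 + 251.8 = 380.00 Tg N/yr.
τ = M_total / ΣF_ext = 695300 / 380.00 = 1830 yr.

1830 yr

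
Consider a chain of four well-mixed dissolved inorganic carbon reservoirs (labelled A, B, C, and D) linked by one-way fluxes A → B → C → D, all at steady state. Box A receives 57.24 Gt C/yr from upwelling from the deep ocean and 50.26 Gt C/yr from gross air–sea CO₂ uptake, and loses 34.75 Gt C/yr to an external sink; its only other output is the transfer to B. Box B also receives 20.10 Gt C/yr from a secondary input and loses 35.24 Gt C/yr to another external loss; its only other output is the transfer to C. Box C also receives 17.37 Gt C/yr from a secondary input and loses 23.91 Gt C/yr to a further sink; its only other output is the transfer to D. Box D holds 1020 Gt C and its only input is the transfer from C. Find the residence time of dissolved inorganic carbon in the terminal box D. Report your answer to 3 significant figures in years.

Box A: F(A→B) = (57.24 + 50.26) − 34.75 = 72.750 Gt C/yr.
Box B: F(B→C) = (72.750 + 20.10) − 35.24 = 57.610 Gt C/yr.
Box C: F(C→D) = (57.610 + 17.37) − 23.91 = 51.070 Gt C/yr.
Box D throughput = its input = 51.070 Gt C/yr; τ = 1020 / 51.070 = 19.97 yr.

20.0 yr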